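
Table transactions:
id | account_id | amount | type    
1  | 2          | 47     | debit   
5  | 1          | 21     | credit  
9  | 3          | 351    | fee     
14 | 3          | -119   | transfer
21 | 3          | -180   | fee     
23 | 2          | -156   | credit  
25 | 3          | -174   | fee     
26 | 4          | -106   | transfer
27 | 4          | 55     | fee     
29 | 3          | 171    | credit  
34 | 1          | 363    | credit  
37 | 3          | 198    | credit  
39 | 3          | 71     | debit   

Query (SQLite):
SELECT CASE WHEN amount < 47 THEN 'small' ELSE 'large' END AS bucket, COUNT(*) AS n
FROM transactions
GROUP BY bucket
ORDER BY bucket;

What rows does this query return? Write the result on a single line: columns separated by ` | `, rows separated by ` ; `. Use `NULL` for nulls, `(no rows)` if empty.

large | 7 ; small | 6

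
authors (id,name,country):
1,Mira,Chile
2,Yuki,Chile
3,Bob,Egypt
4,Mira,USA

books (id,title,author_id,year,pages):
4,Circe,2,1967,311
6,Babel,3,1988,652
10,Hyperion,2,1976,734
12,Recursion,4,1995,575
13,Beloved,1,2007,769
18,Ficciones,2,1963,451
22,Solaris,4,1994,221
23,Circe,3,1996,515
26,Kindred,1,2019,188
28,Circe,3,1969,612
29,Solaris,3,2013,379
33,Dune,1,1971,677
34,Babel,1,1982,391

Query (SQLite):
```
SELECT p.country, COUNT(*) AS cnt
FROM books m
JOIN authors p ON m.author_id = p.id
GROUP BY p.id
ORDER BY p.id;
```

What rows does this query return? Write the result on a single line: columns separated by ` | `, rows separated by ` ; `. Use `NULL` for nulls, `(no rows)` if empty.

Chile | 4 ; Chile | 3 ; Egypt | 4 ; USA | 2

Join each books row to its authors via author_id.
Group joined rows by authors.id; compute COUNT(*) per group.
  1: ids {13, 26, 33, 34} → COUNT(*)=4
  2: ids {4, 10, 18} → COUNT(*)=3
  3: ids {6, 23, 28, 29} → COUNT(*)=4
  4: ids {12, 22} → COUNT(*)=2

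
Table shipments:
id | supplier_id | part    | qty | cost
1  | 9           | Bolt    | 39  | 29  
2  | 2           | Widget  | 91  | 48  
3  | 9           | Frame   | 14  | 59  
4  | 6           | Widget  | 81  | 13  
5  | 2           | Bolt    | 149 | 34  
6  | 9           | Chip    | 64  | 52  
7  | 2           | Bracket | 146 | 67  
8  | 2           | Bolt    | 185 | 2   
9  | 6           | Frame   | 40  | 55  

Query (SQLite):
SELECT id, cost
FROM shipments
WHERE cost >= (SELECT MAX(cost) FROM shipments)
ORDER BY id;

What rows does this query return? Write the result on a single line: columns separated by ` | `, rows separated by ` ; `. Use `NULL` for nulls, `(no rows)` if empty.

7 | 67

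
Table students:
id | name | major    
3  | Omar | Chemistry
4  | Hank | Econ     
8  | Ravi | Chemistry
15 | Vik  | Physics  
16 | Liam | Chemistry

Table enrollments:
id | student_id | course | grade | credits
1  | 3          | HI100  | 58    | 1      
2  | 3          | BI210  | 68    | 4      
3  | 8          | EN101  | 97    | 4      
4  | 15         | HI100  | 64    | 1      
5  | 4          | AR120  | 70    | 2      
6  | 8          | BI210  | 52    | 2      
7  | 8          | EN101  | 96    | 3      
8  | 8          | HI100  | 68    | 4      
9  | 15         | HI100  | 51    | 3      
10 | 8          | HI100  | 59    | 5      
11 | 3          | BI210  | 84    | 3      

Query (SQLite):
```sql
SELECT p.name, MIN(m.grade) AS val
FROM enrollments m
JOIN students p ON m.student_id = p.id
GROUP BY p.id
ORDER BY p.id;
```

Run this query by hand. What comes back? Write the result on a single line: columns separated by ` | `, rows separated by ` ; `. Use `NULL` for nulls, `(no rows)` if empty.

Omar | 58 ; Hank | 70 ; Ravi | 52 ; Vik | 51

Join each enrollments row to its students via student_id.
Group joined rows by students.id; compute MIN(m.grade) per group.
  3: ids {1, 2, 11} → MIN(m.grade)=58
  4: ids {5} → MIN(m.grade)=70
  8: ids {3, 6, 7, 8, 10} → MIN(m.grade)=52
  15: ids {4, 9} → MIN(m.grade)=51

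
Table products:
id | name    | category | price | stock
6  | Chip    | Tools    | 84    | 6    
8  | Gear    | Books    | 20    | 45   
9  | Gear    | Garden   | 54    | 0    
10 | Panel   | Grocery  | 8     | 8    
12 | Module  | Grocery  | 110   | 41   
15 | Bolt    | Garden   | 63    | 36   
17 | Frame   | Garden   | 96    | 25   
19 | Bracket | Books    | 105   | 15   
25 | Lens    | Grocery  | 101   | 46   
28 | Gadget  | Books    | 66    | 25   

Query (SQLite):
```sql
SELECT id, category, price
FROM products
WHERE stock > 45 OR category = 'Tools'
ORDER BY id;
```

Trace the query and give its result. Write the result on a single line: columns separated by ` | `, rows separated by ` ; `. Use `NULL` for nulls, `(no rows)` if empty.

stock > 45: ids {25}
category = 'Tools': ids {6}
Combine with OR.

6 | Tools | 84 ; 25 | Grocery | 101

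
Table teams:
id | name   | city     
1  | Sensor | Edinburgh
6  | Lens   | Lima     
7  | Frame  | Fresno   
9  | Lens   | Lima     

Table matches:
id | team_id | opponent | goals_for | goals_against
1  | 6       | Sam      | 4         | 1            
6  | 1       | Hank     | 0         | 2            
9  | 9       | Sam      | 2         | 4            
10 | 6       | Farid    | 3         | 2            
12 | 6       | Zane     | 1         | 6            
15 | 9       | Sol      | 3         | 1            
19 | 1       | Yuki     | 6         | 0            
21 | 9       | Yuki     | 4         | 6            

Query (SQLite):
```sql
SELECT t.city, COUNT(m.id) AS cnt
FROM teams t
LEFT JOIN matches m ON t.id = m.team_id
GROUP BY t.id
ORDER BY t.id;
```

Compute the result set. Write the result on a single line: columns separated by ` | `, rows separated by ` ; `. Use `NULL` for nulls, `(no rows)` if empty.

Edinburgh | 2 ; Lima | 3 ; Fresno | 0 ; Lima | 3

LEFT JOIN keeps every teams row; unmatched ones get NULL for matches columns.
Group by teams.id and compute COUNT(m.id). COUNT(col) of an all-NULL group is 0.
  1: ids {6, 19} → COUNT(m.id)=2
  6: ids {1, 10, 12} → COUNT(m.id)=3
  7: ids {—} → COUNT(m.id)=0
  9: ids {9, 15, 21} → COUNT(m.id)=3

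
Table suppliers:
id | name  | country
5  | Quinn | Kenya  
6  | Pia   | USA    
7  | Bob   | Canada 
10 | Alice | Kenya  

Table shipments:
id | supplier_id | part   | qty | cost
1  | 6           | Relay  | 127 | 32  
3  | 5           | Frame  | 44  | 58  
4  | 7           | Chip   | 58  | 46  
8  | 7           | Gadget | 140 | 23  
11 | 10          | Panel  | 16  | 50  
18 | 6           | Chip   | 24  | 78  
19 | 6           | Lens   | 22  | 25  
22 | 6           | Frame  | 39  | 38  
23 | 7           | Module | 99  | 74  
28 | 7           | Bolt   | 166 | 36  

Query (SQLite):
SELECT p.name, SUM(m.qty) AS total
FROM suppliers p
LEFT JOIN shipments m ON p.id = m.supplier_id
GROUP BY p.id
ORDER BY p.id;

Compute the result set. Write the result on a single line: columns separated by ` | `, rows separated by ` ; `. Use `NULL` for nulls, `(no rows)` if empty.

LEFT JOIN keeps every suppliers row; unmatched ones get NULL for shipments columns.
Group by suppliers.id and compute SUM(m.qty). SUM over an all-NULL group is NULL.
  5: ids {3} → SUM(m.qty)=44
  6: ids {1, 18, 19, 22} → SUM(m.qty)=212
  7: ids {4, 8, 23, 28} → SUM(m.qty)=463
  10: ids {11} → SUM(m.qty)=16

Quinn | 44 ; Pia | 212 ; Bob | 463 ; Alice | 16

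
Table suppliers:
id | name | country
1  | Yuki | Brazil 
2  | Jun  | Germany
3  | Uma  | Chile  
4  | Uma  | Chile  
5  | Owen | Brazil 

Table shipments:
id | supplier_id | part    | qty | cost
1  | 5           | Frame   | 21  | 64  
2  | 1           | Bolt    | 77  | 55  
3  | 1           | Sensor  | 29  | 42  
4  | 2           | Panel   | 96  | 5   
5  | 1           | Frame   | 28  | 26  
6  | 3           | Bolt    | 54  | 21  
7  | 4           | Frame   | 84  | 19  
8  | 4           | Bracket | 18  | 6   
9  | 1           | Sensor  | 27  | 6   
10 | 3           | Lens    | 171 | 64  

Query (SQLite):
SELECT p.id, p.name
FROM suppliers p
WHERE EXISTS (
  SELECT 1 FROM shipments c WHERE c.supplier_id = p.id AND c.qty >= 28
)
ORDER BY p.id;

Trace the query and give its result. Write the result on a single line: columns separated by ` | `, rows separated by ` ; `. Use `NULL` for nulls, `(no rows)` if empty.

1 | Yuki ; 2 | Jun ; 3 | Uma ; 4 | Uma

For each suppliers row, check whether any shipments with matching supplier_id has qty >= 28.
Keep rows where that is true.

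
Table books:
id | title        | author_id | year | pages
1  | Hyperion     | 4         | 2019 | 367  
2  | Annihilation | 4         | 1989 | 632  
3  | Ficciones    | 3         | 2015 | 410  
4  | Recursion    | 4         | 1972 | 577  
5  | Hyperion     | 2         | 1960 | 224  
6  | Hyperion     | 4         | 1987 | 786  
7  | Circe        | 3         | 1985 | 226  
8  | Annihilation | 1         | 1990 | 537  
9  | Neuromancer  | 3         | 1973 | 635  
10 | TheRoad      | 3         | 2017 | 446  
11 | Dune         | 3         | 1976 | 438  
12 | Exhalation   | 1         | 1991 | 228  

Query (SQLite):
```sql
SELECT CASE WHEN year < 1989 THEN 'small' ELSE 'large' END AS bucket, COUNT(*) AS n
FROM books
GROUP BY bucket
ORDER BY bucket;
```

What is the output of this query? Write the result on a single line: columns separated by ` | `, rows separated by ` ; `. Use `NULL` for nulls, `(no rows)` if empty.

Bucket rows by year < 1989 → 'small' else 'large'; count each bucket.

large | 6 ; small | 6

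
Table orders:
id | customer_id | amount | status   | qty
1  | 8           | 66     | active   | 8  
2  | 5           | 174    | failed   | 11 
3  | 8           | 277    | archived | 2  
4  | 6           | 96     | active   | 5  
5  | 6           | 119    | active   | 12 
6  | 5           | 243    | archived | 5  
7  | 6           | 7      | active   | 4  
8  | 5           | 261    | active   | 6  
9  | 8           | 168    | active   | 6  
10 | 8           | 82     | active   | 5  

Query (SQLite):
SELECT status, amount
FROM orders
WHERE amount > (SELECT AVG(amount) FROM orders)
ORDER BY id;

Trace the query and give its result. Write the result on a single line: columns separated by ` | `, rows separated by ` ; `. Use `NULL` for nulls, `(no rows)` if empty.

failed | 174 ; archived | 277 ; archived | 243 ; active | 261 ; active | 168

Scalar subquery: AVG(amount) over all orders rows = 149.3.
Keep rows where amount > that value.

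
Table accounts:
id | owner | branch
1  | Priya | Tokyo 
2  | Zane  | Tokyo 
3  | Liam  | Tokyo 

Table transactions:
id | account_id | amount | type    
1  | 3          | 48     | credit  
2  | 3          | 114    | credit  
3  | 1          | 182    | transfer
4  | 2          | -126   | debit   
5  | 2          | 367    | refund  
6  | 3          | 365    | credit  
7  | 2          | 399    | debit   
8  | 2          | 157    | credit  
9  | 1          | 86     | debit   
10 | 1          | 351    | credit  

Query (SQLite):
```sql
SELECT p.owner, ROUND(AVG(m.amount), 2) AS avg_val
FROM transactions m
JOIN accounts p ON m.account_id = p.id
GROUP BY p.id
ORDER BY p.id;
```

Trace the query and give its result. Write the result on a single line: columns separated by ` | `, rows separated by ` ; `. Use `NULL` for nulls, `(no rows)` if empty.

Priya | 206.33 ; Zane | 199.25 ; Liam | 175.67

Join each transactions row to its accounts via account_id.
Group joined rows by accounts.id; compute ROUND(AVG(m.amount), 2) per group.
  1: ids {3, 9, 10} → ROUND(AVG(m.amount), 2)=206.33
  2: ids {4, 5, 7, 8} → ROUND(AVG(m.amount), 2)=199.25
  3: ids {1, 2, 6} → ROUND(AVG(m.amount), 2)=175.67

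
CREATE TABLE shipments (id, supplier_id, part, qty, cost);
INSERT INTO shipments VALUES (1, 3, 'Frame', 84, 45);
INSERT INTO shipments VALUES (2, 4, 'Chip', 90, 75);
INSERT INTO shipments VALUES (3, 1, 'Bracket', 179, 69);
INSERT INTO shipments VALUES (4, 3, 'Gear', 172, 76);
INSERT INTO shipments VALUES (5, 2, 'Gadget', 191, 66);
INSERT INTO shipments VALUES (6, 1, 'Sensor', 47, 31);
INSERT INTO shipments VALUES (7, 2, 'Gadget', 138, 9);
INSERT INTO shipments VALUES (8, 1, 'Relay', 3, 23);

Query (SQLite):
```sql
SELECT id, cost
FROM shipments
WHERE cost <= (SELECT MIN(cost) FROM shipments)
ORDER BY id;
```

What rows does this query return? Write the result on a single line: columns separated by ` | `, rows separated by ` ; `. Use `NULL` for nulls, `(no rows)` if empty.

Scalar subquery: MIN(cost) over all shipments rows = 9.
Keep rows where cost <= that value.

7 | 9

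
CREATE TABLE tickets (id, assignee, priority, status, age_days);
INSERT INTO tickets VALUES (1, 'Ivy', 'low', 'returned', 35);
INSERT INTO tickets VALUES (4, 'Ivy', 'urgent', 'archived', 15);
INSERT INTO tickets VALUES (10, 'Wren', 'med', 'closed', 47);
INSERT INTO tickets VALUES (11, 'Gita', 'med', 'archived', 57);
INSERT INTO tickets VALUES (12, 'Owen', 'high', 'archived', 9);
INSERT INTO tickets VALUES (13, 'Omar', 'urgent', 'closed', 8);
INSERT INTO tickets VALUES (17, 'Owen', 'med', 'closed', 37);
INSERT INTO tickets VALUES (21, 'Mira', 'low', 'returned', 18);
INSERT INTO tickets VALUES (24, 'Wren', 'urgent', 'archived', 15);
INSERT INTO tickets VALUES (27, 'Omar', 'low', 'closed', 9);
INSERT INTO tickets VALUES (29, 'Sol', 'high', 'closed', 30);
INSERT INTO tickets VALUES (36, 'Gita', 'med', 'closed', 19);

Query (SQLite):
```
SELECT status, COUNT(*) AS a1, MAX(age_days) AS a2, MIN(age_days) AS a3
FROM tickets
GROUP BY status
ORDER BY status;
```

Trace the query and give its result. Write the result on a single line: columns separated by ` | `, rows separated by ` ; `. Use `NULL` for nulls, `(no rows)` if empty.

archived | 4 | 57 | 9 ; closed | 6 | 47 | 8 ; returned | 2 | 35 | 18

Group tickets by status.
Per group compute: COUNT(*), MAX(age_days), MIN(age_days).
  archived: ids {4, 11, 12, 24} → COUNT(*)=4, MAX(age_days)=57, MIN(age_days)=9
  closed: ids {10, 13, 17, 27, 29, 36} → COUNT(*)=6, MAX(age_days)=47, MIN(age_days)=8
  returned: ids {1, 21} → COUNT(*)=2, MAX(age_days)=35, MIN(age_days)=18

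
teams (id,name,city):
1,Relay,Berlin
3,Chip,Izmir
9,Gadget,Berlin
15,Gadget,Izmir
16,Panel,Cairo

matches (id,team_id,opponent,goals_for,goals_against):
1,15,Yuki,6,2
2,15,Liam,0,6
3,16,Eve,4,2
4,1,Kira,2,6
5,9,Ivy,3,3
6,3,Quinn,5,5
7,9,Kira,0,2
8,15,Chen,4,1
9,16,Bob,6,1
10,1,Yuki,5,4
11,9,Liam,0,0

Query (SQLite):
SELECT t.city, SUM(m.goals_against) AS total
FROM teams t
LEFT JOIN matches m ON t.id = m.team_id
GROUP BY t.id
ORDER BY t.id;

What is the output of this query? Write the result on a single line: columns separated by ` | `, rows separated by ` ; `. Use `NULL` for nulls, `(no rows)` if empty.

Berlin | 10 ; Izmir | 5 ; Berlin | 5 ; Izmir | 9 ; Cairo | 3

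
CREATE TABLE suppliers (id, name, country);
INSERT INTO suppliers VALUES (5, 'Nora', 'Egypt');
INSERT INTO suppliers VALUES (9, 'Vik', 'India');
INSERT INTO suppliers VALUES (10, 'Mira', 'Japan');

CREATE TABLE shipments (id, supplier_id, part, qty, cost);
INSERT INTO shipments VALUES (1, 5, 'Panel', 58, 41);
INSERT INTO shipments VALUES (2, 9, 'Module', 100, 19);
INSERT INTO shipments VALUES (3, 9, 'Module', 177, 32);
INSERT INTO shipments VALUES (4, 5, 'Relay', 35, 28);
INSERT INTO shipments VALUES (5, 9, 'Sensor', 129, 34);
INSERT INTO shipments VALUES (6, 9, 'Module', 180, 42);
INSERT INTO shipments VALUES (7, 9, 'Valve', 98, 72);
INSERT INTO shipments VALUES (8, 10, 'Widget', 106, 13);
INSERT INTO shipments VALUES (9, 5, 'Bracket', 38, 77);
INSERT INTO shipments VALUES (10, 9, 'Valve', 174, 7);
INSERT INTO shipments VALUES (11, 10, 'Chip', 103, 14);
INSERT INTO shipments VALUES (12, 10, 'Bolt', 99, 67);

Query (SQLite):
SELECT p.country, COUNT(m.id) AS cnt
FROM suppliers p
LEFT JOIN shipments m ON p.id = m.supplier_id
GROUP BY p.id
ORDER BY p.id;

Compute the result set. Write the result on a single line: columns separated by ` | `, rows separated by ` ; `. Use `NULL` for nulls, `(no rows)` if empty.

LEFT JOIN keeps every suppliers row; unmatched ones get NULL for shipments columns.
Group by suppliers.id and compute COUNT(m.id). COUNT(col) of an all-NULL group is 0.
  5: ids {1, 4, 9} → COUNT(m.id)=3
  9: ids {2, 3, 5, 6, 7, 10} → COUNT(m.id)=6
  10: ids {8, 11, 12} → COUNT(m.id)=3

Egypt | 3 ; India | 6 ; Japan | 3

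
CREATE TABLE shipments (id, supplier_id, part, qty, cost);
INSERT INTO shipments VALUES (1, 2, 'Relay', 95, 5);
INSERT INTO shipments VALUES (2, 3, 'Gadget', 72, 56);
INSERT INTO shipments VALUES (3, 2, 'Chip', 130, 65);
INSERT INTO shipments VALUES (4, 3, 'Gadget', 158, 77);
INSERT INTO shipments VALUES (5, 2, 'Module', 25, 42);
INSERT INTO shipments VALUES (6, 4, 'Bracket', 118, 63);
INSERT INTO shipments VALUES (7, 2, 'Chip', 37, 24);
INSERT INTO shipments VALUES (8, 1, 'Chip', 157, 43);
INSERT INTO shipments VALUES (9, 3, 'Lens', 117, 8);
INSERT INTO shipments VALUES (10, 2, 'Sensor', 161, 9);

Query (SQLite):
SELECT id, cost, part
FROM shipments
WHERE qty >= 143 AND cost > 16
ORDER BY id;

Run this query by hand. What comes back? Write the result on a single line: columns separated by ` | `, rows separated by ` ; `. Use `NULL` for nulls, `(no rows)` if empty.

qty >= 143: ids {4, 8, 10}
cost > 16: ids {2, 3, 4, 5, 6, 7, 8}
Combine with AND.

4 | 77 | Gadget ; 8 | 43 | Chip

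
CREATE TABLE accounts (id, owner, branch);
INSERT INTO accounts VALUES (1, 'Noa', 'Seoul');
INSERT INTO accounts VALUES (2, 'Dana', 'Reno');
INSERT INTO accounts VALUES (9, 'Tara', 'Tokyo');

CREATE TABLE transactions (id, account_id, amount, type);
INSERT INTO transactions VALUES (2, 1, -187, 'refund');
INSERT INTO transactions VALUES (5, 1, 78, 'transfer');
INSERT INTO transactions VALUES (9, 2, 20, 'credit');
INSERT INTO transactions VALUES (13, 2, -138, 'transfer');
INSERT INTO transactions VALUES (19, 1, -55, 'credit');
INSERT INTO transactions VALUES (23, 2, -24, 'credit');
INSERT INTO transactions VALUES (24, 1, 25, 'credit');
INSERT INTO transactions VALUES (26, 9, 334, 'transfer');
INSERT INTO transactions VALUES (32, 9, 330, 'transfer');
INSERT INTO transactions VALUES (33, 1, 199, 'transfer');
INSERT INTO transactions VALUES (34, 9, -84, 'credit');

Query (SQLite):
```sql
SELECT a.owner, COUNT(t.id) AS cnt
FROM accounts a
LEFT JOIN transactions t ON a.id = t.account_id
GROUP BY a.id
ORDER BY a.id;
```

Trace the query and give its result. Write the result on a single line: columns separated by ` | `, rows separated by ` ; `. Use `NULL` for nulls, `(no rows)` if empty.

LEFT JOIN keeps every accounts row; unmatched ones get NULL for transactions columns.
Group by accounts.id and compute COUNT(t.id). COUNT(col) of an all-NULL group is 0.
  1: ids {2, 5, 19, 24, 33} → COUNT(t.id)=5
  2: ids {9, 13, 23} → COUNT(t.id)=3
  9: ids {26, 32, 34} → COUNT(t.id)=3

Noa | 5 ; Dana | 3 ; Tara | 3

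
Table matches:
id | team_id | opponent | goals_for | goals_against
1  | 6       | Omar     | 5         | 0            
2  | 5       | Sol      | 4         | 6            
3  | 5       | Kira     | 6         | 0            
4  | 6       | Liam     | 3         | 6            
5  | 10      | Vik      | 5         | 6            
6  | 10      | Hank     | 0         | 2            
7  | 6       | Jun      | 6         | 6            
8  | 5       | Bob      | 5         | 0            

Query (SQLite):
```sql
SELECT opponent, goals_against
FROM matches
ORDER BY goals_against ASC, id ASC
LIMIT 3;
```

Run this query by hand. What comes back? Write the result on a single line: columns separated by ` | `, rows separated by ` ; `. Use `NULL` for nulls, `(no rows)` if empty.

Omar | 0 ; Kira | 0 ; Bob | 0

Sort by goals_against asc, tiebreak id asc: (0, id=1), (0, id=3), (0, id=8), (2, id=6), (6, id=2), (6, id=4) …. Take first 3.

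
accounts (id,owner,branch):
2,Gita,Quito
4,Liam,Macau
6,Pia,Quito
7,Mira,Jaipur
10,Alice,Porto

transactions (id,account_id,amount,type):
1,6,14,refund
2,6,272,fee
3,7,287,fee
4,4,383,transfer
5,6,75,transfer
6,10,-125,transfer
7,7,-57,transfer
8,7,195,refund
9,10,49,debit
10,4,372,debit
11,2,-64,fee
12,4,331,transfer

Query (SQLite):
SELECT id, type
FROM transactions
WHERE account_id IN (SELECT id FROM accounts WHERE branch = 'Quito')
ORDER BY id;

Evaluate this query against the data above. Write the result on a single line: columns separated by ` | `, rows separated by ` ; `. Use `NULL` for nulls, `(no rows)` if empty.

1 | refund ; 2 | fee ; 5 | transfer ; 11 | fee

Inner query: accounts.id where branch = 'Quito'.
Outer: keep transactions rows whose account_id is in that set.
Inner query → {2, 6}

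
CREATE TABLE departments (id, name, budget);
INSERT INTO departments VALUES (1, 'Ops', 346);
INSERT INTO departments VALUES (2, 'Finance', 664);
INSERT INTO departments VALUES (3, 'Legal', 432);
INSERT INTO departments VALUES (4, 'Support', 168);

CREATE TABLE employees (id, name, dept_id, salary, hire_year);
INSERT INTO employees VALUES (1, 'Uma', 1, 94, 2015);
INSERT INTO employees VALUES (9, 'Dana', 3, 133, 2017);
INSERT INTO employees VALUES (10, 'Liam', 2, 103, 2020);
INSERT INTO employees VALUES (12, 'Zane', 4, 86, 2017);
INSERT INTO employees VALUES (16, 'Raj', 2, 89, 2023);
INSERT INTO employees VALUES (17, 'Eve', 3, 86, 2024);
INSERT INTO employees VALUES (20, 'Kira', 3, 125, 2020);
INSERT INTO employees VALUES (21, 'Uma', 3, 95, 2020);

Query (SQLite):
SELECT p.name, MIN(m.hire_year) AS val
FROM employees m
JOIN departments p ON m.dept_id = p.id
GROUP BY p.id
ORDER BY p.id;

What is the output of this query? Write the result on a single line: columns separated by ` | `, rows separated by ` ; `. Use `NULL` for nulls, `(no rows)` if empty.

Join each employees row to its departments via dept_id.
Group joined rows by departments.id; compute MIN(m.hire_year) per group.
  1: ids {1} → MIN(m.hire_year)=2015
  2: ids {10, 16} → MIN(m.hire_year)=2020
  3: ids {9, 17, 20, 21} → MIN(m.hire_year)=2017
  4: ids {12} → MIN(m.hire_year)=2017

Ops | 2015 ; Finance | 2020 ; Legal | 2017 ; Support | 2017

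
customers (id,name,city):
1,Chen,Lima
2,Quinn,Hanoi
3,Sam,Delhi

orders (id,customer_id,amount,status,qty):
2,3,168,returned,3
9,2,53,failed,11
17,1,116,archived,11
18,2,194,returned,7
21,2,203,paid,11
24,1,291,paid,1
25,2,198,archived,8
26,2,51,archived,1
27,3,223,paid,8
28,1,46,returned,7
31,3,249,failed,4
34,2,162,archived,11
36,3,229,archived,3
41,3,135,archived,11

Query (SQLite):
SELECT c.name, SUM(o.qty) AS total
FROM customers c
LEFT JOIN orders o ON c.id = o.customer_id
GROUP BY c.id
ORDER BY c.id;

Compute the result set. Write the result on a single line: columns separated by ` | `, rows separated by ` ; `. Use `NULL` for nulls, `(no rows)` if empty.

Chen | 19 ; Quinn | 49 ; Sam | 29

LEFT JOIN keeps every customers row; unmatched ones get NULL for orders columns.
Group by customers.id and compute SUM(o.qty). SUM over an all-NULL group is NULL.
  1: ids {17, 24, 28} → SUM(o.qty)=19
  2: ids {9, 18, 21, 25, 26, 34} → SUM(o.qty)=49
  3: ids {2, 27, 31, 36, 41} → SUM(o.qty)=29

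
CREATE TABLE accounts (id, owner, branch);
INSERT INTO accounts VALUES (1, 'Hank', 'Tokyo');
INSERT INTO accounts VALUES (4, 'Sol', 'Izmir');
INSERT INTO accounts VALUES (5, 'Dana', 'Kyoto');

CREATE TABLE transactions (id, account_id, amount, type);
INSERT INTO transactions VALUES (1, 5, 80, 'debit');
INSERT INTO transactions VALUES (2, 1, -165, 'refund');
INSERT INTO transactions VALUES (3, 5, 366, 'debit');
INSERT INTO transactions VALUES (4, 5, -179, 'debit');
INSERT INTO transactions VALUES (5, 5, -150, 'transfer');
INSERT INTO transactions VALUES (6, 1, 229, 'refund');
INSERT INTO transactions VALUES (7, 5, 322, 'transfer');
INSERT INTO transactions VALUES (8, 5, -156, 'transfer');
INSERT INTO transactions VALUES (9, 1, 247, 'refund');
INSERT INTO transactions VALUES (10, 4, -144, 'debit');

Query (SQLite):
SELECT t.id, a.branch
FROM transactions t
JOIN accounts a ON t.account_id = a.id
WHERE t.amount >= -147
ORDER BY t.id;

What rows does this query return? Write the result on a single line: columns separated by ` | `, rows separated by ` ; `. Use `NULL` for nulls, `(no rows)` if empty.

1 | Kyoto ; 3 | Kyoto ; 6 | Tokyo ; 7 | Kyoto ; 9 | Tokyo ; 10 | Izmir

Each transactions row matches the accounts row where account_id = accounts.id.
Then keep rows with t.amount >= -147.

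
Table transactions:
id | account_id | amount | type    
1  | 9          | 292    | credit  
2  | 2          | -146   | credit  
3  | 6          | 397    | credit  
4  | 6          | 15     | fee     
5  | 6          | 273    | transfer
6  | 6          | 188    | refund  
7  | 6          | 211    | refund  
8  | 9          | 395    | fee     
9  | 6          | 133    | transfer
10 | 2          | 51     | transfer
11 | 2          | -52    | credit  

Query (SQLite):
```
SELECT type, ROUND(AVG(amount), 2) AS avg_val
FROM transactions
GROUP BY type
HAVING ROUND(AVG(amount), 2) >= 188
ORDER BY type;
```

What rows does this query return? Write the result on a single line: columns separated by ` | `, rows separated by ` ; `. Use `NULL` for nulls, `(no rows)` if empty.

Partition transactions by type; compute ROUND(AVG(amount), 2) within each group.
HAVING: keep groups where ROUND(AVG(amount), 2) >= 188.
  credit: ids {1, 2, 3, 11} → ROUND(AVG(amount), 2)=122.75
  fee: ids {4, 8} → ROUND(AVG(amount), 2)=205
  refund: ids {6, 7} → ROUND(AVG(amount), 2)=199.5
  transfer: ids {5, 9, 10} → ROUND(AVG(amount), 2)=152.33

fee | 205 ; refund | 199.5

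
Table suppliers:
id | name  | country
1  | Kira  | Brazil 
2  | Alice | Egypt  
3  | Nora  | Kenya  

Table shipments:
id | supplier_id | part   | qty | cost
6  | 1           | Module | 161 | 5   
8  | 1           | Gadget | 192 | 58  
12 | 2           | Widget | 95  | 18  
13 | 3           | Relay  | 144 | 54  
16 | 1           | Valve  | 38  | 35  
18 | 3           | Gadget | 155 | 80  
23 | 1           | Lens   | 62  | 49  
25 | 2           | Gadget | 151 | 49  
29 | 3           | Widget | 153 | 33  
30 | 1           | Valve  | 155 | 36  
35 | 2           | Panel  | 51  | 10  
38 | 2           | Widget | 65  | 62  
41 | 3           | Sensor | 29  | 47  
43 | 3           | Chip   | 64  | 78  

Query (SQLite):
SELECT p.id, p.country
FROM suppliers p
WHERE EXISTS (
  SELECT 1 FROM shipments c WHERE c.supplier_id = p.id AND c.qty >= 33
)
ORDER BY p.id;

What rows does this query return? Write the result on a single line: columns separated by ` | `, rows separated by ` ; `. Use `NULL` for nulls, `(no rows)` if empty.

For each suppliers row, check whether any shipments with matching supplier_id has qty >= 33.
Keep rows where that is true.

1 | Brazil ; 2 | Egypt ; 3 | Kenya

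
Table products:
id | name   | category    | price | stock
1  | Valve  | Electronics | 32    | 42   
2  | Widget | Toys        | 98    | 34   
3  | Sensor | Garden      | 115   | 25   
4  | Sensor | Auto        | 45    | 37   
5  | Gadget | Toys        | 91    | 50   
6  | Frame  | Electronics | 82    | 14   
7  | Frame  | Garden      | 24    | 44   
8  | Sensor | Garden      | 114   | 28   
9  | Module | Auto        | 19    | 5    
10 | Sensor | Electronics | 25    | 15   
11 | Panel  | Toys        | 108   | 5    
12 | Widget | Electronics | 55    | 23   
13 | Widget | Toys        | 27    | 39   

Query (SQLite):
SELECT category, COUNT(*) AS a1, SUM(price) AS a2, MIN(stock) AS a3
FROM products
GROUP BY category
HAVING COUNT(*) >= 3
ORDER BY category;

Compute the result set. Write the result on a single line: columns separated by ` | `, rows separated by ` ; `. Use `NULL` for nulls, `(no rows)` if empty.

Electronics | 4 | 194 | 14 ; Garden | 3 | 253 | 25 ; Toys | 4 | 324 | 5

Group products by category.
Per group compute: COUNT(*), SUM(price), MIN(stock).
HAVING: drop groups with fewer than 3 rows.
  Auto: ids {4, 9} → COUNT(*)=2, SUM(price)=64, MIN(stock)=5
  Electronics: ids {1, 6, 10, 12} → COUNT(*)=4, SUM(price)=194, MIN(stock)=14
  Garden: ids {3, 7, 8} → COUNT(*)=3, SUM(price)=253, MIN(stock)=25
  Toys: ids {2, 5, 11, 13} → COUNT(*)=4, SUM(price)=324, MIN(stock)=5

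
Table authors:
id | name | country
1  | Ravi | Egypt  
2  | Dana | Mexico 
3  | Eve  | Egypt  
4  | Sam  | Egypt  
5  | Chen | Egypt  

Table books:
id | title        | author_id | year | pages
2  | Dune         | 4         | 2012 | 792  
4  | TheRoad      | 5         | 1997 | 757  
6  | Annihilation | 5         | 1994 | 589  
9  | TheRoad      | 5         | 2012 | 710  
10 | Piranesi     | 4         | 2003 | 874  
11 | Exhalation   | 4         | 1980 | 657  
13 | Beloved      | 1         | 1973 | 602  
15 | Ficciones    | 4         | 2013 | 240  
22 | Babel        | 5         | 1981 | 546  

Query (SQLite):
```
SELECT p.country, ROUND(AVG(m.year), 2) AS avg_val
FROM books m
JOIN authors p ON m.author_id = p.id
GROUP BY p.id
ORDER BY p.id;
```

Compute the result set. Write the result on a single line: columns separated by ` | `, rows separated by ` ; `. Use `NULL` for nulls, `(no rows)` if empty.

Egypt | 1973 ; Egypt | 2002 ; Egypt | 1996

Join each books row to its authors via author_id.
Group joined rows by authors.id; compute ROUND(AVG(m.year), 2) per group.
  1: ids {13} → ROUND(AVG(m.year), 2)=1973
  4: ids {2, 10, 11, 15} → ROUND(AVG(m.year), 2)=2002
  5: ids {4, 6, 9, 22} → ROUND(AVG(m.year), 2)=1996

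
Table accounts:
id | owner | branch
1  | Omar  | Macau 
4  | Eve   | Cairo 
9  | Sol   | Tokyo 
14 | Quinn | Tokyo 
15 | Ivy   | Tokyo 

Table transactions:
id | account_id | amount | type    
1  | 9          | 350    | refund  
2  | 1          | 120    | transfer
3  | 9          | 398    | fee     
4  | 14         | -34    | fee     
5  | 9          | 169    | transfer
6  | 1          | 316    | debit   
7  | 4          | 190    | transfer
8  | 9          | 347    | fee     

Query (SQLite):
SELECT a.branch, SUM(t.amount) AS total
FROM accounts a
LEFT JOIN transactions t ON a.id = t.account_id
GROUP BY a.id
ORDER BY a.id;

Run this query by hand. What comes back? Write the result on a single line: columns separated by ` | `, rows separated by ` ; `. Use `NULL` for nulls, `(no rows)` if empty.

Macau | 436 ; Cairo | 190 ; Tokyo | 1264 ; Tokyo | -34 ; Tokyo | NULL

LEFT JOIN keeps every accounts row; unmatched ones get NULL for transactions columns.
Group by accounts.id and compute SUM(t.amount). SUM over an all-NULL group is NULL.
  1: ids {2, 6} → SUM(t.amount)=436
  4: ids {7} → SUM(t.amount)=190
  9: ids {1, 3, 5, 8} → SUM(t.amount)=1264
  14: ids {4} → SUM(t.amount)=-34
  15: ids {—} → SUM(t.amount)=NULL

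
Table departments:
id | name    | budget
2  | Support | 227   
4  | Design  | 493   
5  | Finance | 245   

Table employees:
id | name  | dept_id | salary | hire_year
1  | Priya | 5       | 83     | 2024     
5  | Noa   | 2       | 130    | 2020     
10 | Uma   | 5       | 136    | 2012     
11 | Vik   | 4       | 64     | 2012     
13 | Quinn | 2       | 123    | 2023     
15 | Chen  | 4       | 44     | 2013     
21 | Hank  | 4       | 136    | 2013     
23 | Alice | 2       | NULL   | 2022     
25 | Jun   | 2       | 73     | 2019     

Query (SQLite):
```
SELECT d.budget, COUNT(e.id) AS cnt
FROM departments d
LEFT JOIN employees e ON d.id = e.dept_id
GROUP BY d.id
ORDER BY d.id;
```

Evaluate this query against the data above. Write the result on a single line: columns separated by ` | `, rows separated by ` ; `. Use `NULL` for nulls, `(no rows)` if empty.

227 | 4 ; 493 | 3 ; 245 | 2

LEFT JOIN keeps every departments row; unmatched ones get NULL for employees columns.
Group by departments.id and compute COUNT(e.id). COUNT(col) of an all-NULL group is 0.
  2: ids {5, 13, 23, 25} → COUNT(e.id)=4
  4: ids {11, 15, 21} → COUNT(e.id)=3
  5: ids {1, 10} → COUNT(e.id)=2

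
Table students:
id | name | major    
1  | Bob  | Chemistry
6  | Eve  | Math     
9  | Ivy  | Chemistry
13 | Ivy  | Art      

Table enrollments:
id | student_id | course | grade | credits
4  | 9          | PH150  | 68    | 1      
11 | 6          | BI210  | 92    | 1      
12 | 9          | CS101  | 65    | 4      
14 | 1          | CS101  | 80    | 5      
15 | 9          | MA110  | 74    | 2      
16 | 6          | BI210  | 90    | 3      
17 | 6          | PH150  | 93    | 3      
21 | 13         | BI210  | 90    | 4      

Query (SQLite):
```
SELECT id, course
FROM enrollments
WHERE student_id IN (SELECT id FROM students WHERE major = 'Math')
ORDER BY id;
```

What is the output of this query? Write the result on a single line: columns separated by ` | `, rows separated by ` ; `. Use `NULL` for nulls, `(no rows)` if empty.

Inner query: students.id where major = 'Math'.
Outer: keep enrollments rows whose student_id is in that set.
Inner query → {6}

11 | BI210 ; 16 | BI210 ; 17 | PH150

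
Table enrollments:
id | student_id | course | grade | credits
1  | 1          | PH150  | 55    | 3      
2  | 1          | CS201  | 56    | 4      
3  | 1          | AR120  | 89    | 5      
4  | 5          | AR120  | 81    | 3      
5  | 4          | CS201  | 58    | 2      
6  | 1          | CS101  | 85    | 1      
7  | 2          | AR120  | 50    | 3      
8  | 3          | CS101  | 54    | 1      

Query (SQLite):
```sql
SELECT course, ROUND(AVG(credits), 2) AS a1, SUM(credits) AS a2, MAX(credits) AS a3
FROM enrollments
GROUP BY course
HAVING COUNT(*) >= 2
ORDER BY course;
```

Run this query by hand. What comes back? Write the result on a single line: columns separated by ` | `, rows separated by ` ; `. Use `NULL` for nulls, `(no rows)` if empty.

Group enrollments by course.
Per group compute: ROUND(AVG(credits), 2), SUM(credits), MAX(credits).
HAVING: drop groups with fewer than 2 rows.
  AR120: ids {3, 4, 7} → ROUND(AVG(credits), 2)=3.67, SUM(credits)=11, MAX(credits)=5
  CS101: ids {6, 8} → ROUND(AVG(credits), 2)=1, SUM(credits)=2, MAX(credits)=1
  CS201: ids {2, 5} → ROUND(AVG(credits), 2)=3, SUM(credits)=6, MAX(credits)=4
  PH150: ids {1} → ROUND(AVG(credits), 2)=3, SUM(credits)=3, MAX(credits)=3

AR120 | 3.67 | 11 | 5 ; CS101 | 1 | 2 | 1 ; CS201 | 3 | 6 | 4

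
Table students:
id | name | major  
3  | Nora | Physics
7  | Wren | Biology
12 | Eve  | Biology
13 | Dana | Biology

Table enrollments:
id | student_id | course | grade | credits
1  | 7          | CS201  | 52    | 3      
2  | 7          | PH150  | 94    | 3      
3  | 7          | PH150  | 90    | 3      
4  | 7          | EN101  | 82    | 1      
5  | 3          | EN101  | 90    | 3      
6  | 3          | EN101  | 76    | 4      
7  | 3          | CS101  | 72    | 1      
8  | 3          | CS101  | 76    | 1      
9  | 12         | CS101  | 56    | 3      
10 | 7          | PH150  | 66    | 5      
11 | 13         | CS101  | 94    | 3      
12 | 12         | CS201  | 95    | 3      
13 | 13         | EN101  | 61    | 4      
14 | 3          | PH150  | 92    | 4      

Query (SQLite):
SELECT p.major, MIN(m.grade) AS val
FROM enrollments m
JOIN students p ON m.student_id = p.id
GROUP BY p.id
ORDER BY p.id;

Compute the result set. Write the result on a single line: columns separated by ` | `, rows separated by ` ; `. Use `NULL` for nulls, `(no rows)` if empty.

Join each enrollments row to its students via student_id.
Group joined rows by students.id; compute MIN(m.grade) per group.
  3: ids {5, 6, 7, 8, 14} → MIN(m.grade)=72
  7: ids {1, 2, 3, 4, 10} → MIN(m.grade)=52
  12: ids {9, 12} → MIN(m.grade)=56
  13: ids {11, 13} → MIN(m.grade)=61

Physics | 72 ; Biology | 52 ; Biology | 56 ; Biology | 61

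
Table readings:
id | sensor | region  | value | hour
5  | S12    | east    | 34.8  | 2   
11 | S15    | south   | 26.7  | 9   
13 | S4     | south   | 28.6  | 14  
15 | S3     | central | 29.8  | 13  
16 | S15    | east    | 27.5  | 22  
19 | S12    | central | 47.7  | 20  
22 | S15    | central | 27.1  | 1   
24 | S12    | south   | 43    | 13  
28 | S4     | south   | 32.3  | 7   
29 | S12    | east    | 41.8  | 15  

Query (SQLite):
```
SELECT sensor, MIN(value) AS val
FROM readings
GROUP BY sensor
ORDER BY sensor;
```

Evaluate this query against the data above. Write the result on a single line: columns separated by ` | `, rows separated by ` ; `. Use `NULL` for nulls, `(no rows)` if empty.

Partition readings by sensor; compute MIN(value) within each group.
  S12: ids {5, 19, 24, 29} → MIN(value)=34.8
  S15: ids {11, 16, 22} → MIN(value)=26.7
  S3: ids {15} → MIN(value)=29.8
  S4: ids {13, 28} → MIN(value)=28.6

S12 | 34.8 ; S15 | 26.7 ; S3 | 29.8 ; S4 | 28.6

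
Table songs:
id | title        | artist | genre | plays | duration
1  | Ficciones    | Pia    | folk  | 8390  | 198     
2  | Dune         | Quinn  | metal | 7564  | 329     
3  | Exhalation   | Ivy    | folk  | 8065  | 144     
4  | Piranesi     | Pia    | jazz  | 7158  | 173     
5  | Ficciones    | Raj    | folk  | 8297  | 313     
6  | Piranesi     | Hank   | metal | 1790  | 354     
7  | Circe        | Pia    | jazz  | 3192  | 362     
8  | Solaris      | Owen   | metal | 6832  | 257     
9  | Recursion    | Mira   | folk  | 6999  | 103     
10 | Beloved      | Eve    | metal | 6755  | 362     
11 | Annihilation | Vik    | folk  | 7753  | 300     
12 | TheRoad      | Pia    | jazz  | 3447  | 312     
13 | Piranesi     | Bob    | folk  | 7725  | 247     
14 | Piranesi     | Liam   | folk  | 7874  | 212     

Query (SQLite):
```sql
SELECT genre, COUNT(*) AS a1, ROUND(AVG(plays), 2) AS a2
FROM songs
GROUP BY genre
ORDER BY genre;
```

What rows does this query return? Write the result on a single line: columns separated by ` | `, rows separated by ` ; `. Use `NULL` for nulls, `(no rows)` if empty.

Group songs by genre.
Per group compute: COUNT(*), ROUND(AVG(plays), 2).
  folk: ids {1, 3, 5, 9, 11, 13, 14} → COUNT(*)=7, ROUND(AVG(plays), 2)=7871.86
  jazz: ids {4, 7, 12} → COUNT(*)=3, ROUND(AVG(plays), 2)=4599
  metal: ids {2, 6, 8, 10} → COUNT(*)=4, ROUND(AVG(plays), 2)=5735.25

folk | 7 | 7871.86 ; jazz | 3 | 4599 ; metal | 4 | 5735.25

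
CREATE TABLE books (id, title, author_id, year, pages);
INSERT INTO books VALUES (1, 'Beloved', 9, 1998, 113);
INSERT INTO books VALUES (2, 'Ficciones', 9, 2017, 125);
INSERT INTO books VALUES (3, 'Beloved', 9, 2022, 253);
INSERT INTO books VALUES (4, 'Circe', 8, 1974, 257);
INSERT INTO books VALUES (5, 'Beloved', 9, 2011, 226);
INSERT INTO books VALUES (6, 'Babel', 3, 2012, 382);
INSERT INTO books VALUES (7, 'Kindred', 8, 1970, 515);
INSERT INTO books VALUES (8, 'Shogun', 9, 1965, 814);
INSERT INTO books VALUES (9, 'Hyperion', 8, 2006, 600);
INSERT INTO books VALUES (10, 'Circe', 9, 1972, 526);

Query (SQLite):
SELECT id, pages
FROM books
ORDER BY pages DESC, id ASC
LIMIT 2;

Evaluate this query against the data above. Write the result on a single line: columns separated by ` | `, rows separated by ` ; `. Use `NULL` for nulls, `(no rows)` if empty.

Sort by pages desc, tiebreak id asc: (814, id=8), (600, id=9), (526, id=10), (515, id=7), (382, id=6) …. Take first 2.

8 | 814 ; 9 | 600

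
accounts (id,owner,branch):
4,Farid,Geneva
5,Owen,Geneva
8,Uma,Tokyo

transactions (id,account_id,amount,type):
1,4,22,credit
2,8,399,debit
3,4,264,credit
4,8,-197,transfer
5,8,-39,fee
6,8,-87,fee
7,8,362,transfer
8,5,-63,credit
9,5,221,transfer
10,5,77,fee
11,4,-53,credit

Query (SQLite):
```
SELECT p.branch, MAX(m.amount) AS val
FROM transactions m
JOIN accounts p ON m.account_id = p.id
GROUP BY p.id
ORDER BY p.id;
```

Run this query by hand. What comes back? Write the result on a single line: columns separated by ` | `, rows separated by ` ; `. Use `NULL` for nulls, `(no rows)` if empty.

Geneva | 264 ; Geneva | 221 ; Tokyo | 399

Join each transactions row to its accounts via account_id.
Group joined rows by accounts.id; compute MAX(m.amount) per group.
  4: ids {1, 3, 11} → MAX(m.amount)=264
  5: ids {8, 9, 10} → MAX(m.amount)=221
  8: ids {2, 4, 5, 6, 7} → MAX(m.amount)=399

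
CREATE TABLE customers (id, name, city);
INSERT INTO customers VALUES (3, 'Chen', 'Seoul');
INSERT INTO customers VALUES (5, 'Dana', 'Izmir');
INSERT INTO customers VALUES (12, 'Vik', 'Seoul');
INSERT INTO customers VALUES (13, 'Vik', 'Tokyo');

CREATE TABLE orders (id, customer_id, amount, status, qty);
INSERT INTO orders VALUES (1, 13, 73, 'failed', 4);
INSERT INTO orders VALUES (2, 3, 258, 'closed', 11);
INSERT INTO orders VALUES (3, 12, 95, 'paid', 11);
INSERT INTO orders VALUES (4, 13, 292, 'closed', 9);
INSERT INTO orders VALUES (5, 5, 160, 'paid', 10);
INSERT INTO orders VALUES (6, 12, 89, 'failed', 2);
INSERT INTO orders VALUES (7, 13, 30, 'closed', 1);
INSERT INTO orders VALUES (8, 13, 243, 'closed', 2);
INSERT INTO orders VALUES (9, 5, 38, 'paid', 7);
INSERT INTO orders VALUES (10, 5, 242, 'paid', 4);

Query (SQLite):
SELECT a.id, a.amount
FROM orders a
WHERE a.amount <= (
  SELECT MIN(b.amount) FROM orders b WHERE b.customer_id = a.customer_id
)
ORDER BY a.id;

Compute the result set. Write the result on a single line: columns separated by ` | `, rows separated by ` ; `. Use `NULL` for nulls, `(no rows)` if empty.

For each orders row a, compute MIN(amount) over rows sharing a.customer_id.
Keep row a if a.amount <= that per-group MIN.
  customer_id=3: MIN(amount) = 258
  customer_id=5: MIN(amount) = 38
  customer_id=12: MIN(amount) = 89
  customer_id=13: MIN(amount) = 30

2 | 258 ; 6 | 89 ; 7 | 30 ; 9 | 38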